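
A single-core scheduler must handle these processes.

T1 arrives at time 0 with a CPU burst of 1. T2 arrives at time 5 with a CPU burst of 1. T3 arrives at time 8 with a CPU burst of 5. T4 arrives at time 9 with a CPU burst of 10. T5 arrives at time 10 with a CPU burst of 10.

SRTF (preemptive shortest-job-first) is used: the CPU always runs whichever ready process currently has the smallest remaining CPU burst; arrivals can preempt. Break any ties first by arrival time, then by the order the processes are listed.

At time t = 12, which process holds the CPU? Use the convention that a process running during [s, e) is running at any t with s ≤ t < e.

Schedule: | T1 0-1 | idle 1-5 | T2 5-6 | idle 6-8 | T3 8-13 | T4 13-23 | T5 23-33 |
Completion: T1=1  T2=6  T3=13  T4=23  T5=33
Turnaround (C−A): T1=1  T2=1  T3=5  T4=14  T5=23

T3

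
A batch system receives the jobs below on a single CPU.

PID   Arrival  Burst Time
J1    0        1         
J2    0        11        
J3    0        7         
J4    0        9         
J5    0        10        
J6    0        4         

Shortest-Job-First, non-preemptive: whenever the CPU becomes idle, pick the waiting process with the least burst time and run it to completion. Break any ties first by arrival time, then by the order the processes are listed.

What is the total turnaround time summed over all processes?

Gantt: | J1 0-1 | J6 1-5 | J3 5-12 | J4 12-21 | J5 21-31 | J2 31-42 |
Completion: J1=1  J2=42  J3=12  J4=21  J5=31  J6=5
Turnaround = completion − arrival: J1=1, J2=42, J3=12, J4=21, J5=31, J6=5
Total turnaround = 1 + 42 + 12 + 21 + 31 + 5 = 112

112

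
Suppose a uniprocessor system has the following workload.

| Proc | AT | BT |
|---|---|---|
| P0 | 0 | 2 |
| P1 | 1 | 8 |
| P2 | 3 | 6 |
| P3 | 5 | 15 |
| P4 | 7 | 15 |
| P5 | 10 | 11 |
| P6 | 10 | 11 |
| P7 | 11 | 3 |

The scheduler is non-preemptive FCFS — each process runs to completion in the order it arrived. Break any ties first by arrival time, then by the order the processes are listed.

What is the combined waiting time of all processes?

183

Gantt: | P0 0-2 | P1 2-10 | P2 10-16 | P3 16-31 | P4 31-46 | P5 46-57 | P6 57-68 | P7 68-71 |
Completion: P0=2  P1=10  P2=16  P3=31  P4=46  P5=57  P6=68  P7=71
Turnaround (C−A): P0=2  P1=9  P2=13  P3=26  P4=39  P5=47  P6=58  P7=60
Waiting = turnaround − burst: P0=0, P1=1, P2=7, P3=11, P4=24, P5=36, P6=47, P7=57
Total waiting = 0 + 1 + 7 + 11 + 24 + 36 + 47 + 57 = 183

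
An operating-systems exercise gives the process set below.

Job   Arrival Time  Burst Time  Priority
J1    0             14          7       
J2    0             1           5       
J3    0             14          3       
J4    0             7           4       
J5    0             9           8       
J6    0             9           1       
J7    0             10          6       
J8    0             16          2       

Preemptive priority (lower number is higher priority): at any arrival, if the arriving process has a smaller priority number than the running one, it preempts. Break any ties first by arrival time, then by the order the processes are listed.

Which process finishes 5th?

Gantt: | J6 0-9 | J8 9-25 | J3 25-39 | J4 39-46 | J2 46-47 | J7 47-57 | J1 57-71 | J5 71-80 |
Completion: J1=71  J2=47  J3=39  J4=46  J5=80  J6=9  J7=57  J8=25
Finish order: J6 → J8 → J3 → J4 → J2 → J7 → J1 → J5

J2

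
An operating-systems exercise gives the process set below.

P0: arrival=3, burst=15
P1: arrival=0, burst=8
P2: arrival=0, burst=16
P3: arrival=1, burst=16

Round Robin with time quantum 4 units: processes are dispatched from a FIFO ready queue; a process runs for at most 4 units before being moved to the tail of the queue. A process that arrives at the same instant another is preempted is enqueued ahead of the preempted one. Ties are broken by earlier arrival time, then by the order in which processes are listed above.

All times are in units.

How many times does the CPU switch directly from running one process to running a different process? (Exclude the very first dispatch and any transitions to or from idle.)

Timeline: | P1 0-4 | P2 4-8 | P3 8-12 | P0 12-16 | P1 16-20 | P2 20-24 | P3 24-28 | P0 28-32 | P2 32-36 | P3 36-40 | P0 40-44 | P2 44-48 | P3 48-52 | P0 52-55 |
Completion: P0=55  P1=20  P2=48  P3=52
Turnaround (C−A): P0=52  P1=20  P2=48  P3=51

13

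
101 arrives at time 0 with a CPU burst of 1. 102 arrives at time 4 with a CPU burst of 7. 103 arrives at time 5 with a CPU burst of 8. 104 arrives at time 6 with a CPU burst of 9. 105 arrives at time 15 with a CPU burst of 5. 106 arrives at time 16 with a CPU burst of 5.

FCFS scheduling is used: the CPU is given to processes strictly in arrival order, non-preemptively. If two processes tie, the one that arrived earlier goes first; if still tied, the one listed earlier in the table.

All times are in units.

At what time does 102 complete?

11

Timeline: | 101 0-1 | idle 1-4 | 102 4-11 | 103 11-19 | 104 19-28 | 105 28-33 | 106 33-38 |
Completion: 101=1  102=11  103=19  104=28  105=33  106=38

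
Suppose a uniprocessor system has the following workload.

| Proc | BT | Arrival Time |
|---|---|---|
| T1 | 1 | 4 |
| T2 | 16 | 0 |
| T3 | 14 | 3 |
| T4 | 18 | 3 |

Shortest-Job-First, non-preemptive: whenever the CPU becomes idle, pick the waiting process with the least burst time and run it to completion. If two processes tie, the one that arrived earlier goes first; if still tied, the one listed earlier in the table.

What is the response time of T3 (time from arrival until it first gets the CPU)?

Timeline: | T2 0-16 | T1 16-17 | T3 17-31 | T4 31-49 |
Completion: T1=17  T2=16  T3=31  T4=49
Turnaround (C−A): T1=13  T2=16  T3=28  T4=46
Response(T3) = first start − arrival = 17 − 3 = 14

14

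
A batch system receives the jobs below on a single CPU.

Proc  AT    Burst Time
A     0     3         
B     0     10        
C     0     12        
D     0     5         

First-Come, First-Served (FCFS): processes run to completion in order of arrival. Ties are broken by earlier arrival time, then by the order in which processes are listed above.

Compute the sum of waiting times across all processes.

Schedule: | A 0-3 | B 3-13 | C 13-25 | D 25-30 |
Completion: A=3  B=13  C=25  D=30
Turnaround (C−A): A=3  B=13  C=25  D=30
Waiting = turnaround − burst: A=0, B=3, C=13, D=25
Total waiting = 0 + 3 + 13 + 25 = 41

41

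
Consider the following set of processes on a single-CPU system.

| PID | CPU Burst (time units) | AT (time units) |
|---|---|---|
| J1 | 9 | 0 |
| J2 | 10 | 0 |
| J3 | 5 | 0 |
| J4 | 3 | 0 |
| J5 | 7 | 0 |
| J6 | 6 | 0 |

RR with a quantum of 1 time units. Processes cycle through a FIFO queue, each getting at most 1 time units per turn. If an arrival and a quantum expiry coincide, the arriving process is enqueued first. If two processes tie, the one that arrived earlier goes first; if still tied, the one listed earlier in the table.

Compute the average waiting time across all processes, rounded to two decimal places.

Schedule: | J1 0-1 | J2 1-2 | J3 2-3 | J4 3-4 | J5 4-5 | J6 5-6 | J1 6-7 | J2 7-8 | J3 8-9 | J4 9-10 | J5 10-11 | J6 11-12 | J1 12-13 | J2 13-14 | J3 14-15 | J4 15-16 | J5 16-17 | J6 17-18 | J1 18-19 | J2 19-20 | J3 20-21 | J5 21-22 | J6 22-23 | J1 23-24 | J2 24-25 | J3 25-26 | J5 26-27 | J6 27-28 | J1 28-29 | J2 29-30 | J5 30-31 | J6 31-32 | J1 32-33 | J2 33-34 | J5 34-35 | J1 35-36 | J2 36-37 | J1 37-38 | J2 38-40 |
Completion: J1=38  J2=40  J3=26  J4=16  J5=35  J6=32
Turnaround (C−A): J1=38  J2=40  J3=26  J4=16  J5=35  J6=32
Waiting times: J1=29, J2=30, J3=21, J4=13, J5=28, J6=26
Average waiting = (29+30+21+13+28+26) / 6 = 147/6 = 24.50

24.50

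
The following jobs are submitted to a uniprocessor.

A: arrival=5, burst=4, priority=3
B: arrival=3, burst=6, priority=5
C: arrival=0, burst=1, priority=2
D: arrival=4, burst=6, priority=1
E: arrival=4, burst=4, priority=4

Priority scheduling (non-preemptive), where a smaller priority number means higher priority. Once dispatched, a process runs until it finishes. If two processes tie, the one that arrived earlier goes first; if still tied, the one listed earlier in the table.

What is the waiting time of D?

5

Timeline: | C 0-1 | idle 1-3 | B 3-9 | D 9-15 | A 15-19 | E 19-23 |
Completion: A=19  B=9  C=1  D=15  E=23
Waiting(D) = turnaround − burst = 11 − 6 = 5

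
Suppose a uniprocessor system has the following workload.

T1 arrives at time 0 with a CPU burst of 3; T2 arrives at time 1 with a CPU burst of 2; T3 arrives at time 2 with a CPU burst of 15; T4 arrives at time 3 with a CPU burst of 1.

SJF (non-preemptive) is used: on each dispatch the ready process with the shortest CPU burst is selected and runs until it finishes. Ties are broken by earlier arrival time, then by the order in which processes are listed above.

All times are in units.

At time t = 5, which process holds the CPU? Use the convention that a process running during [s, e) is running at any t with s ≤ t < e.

T2

Schedule: | T1 0-3 | T4 3-4 | T2 4-6 | T3 6-21 |
Completion: T1=3  T2=6  T3=21  T4=4
Turnaround (C−A): T1=3  T2=5  T3=19  T4=1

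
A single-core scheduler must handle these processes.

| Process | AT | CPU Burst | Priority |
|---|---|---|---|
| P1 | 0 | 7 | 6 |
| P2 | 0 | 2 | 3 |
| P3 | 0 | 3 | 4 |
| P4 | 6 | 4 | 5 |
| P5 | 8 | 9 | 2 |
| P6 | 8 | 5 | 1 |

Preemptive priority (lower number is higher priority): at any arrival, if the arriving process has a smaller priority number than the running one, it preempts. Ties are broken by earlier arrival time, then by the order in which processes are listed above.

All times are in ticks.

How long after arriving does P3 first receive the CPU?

2

Schedule: | P2 0-2 | P3 2-5 | P1 5-6 | P4 6-8 | P6 8-13 | P5 13-22 | P4 22-24 | P1 24-30 |
Completion: P1=30  P2=2  P3=5  P4=24  P5=22  P6=13
Response(P3) = first start − arrival = 2 − 0 = 2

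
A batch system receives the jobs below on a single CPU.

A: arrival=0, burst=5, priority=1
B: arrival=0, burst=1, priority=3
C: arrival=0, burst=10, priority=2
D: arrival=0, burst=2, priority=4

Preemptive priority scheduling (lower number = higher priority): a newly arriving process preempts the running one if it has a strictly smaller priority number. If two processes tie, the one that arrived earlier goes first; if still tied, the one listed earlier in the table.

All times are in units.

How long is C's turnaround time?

Timeline: | A 0-5 | C 5-15 | B 15-16 | D 16-18 |
Completion: A=5  B=16  C=15  D=18
Turnaround (C−A): A=5  B=16  C=15  D=18
Turnaround(C) = completion − arrival = 15 − 0 = 15

15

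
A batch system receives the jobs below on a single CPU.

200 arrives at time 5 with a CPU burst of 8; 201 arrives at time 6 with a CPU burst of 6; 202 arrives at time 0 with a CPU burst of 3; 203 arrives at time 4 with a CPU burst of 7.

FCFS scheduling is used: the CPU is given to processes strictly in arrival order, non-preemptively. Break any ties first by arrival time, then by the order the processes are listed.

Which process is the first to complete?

202

Gantt: | 202 0-3 | idle 3-4 | 203 4-11 | 200 11-19 | 201 19-25 |
Completion: 200=19  201=25  202=3  203=11
Turnaround (C−A): 200=14  201=19  202=3  203=7
Finish order: 202 → 203 → 200 → 201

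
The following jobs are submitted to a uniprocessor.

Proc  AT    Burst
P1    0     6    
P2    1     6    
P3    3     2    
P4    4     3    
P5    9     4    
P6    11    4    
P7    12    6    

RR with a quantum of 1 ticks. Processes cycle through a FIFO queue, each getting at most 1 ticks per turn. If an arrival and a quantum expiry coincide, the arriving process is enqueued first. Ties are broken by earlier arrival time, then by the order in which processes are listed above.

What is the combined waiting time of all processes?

83

Schedule: | P1 0-1 | P2 1-2 | P1 2-3 | P2 3-4 | P3 4-5 | P1 5-6 | P4 6-7 | P2 7-8 | P3 8-9 | P1 9-10 | P4 10-11 | P2 11-12 | P5 12-13 | P1 13-14 | P6 14-15 | P4 15-16 | P7 16-17 | P2 17-18 | P5 18-19 | P1 19-20 | P6 20-21 | P7 21-22 | P2 22-23 | P5 23-24 | P6 24-25 | P7 25-26 | P5 26-27 | P6 27-28 | P7 28-31 |
Completion: P1=20  P2=23  P3=9  P4=16  P5=27  P6=28  P7=31
Turnaround (C−A): P1=20  P2=22  P3=6  P4=12  P5=18  P6=17  P7=19
Waiting = turnaround − burst: P1=14, P2=16, P3=4, P4=9, P5=14, P6=13, P7=13
Total waiting = 14 + 16 + 4 + 9 + 14 + 13 + 13 = 83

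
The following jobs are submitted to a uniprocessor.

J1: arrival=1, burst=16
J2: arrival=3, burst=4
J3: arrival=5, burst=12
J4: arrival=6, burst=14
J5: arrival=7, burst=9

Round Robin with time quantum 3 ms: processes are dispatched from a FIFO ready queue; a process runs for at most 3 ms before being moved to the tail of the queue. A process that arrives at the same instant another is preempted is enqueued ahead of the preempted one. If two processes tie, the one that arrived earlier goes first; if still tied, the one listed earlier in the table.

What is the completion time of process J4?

Timeline: | idle 0-1 | J1 1-4 | J2 4-7 | J1 7-10 | J3 10-13 | J4 13-16 | J5 16-19 | J2 19-20 | J1 20-23 | J3 23-26 | J4 26-29 | J5 29-32 | J1 32-35 | J3 35-38 | J4 38-41 | J5 41-44 | J1 44-47 | J3 47-50 | J4 50-53 | J1 53-54 | J4 54-56 |
Completion: J1=54  J2=20  J3=50  J4=56  J5=44

56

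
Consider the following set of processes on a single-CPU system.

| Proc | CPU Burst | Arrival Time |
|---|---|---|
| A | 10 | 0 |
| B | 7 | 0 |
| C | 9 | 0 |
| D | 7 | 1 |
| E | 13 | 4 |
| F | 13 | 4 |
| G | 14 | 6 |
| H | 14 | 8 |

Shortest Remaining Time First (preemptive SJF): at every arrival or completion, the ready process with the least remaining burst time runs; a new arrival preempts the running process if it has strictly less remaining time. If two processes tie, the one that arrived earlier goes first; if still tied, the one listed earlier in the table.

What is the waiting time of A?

Schedule: | B 0-7 | D 7-14 | C 14-23 | A 23-33 | E 33-46 | F 46-59 | G 59-73 | H 73-87 |
Completion: A=33  B=7  C=23  D=14  E=46  F=59  G=73  H=87
Waiting(A) = turnaround − burst = 33 − 10 = 23

23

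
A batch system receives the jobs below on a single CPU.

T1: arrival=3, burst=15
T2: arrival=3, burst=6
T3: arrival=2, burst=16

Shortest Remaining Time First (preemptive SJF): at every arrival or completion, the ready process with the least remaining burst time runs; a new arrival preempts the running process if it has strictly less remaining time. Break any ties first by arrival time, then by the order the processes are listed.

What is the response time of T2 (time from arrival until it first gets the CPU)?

0

Schedule: | idle 0-2 | T3 2-3 | T2 3-9 | T3 9-24 | T1 24-39 |
Completion: T1=39  T2=9  T3=24
Response(T2) = first start − arrival = 3 − 3 = 0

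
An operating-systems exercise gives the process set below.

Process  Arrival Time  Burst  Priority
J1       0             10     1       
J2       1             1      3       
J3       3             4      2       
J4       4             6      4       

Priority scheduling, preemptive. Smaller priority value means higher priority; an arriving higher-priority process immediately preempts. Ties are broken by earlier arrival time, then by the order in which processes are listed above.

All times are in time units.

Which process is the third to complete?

J2

Schedule: | J1 0-10 | J3 10-14 | J2 14-15 | J4 15-21 |
Completion: J1=10  J2=15  J3=14  J4=21
Finish order: J1 → J3 → J2 → J4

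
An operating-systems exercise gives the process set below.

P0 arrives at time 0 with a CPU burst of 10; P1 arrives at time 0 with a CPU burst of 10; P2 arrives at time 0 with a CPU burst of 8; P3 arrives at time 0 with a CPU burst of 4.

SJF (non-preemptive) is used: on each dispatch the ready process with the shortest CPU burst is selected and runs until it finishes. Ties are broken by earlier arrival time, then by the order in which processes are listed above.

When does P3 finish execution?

Schedule: | P3 0-4 | P2 4-12 | P0 12-22 | P1 22-32 |
Completion: P0=22  P1=32  P2=12  P3=4
Turnaround (C−A): P0=22  P1=32  P2=12  P3=4

4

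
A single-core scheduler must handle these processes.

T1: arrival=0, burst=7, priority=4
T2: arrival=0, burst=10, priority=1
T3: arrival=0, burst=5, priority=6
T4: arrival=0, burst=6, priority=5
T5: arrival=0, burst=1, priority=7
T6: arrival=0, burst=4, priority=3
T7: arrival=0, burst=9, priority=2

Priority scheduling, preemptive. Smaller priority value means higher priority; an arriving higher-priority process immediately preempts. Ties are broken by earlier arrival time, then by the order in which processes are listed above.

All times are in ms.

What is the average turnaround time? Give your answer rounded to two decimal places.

28.71

Schedule: | T2 0-10 | T7 10-19 | T6 19-23 | T1 23-30 | T4 30-36 | T3 36-41 | T5 41-42 |
Completion: T1=30  T2=10  T3=41  T4=36  T5=42  T6=23  T7=19
Turnaround times: T1=30, T2=10, T3=41, T4=36, T5=42, T6=23, T7=19
Average turnaround = (30+10+41+36+42+23+19) / 7 = 201/7 = 28.71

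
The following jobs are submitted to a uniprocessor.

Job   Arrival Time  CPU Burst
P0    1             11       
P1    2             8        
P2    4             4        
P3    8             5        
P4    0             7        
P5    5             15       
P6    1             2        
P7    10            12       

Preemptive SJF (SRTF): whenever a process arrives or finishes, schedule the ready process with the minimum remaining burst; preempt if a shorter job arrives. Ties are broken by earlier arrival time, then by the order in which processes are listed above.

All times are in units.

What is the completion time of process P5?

Timeline: | P4 0-1 | P6 1-3 | P4 3-4 | P2 4-8 | P4 8-13 | P3 13-18 | P1 18-26 | P0 26-37 | P7 37-49 | P5 49-64 |
Completion: P0=37  P1=26  P2=8  P3=18  P4=13  P5=64  P6=3  P7=49
Turnaround (C−A): P0=36  P1=24  P2=4  P3=10  P4=13  P5=59  P6=2  P7=39

64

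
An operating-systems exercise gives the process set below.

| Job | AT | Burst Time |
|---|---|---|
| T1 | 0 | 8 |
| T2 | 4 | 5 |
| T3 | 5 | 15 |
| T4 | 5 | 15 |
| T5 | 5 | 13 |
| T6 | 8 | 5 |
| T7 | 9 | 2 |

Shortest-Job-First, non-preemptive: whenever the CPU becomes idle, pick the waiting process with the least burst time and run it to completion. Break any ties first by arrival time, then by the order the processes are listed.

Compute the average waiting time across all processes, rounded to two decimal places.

Timeline: | T1 0-8 | T2 8-13 | T7 13-15 | T6 15-20 | T5 20-33 | T3 33-48 | T4 48-63 |
Completion: T1=8  T2=13  T3=48  T4=63  T5=33  T6=20  T7=15
Turnaround (C−A): T1=8  T2=9  T3=43  T4=58  T5=28  T6=12  T7=6
Waiting times: T1=0, T2=4, T3=28, T4=43, T5=15, T6=7, T7=4
Average waiting = (0+4+28+43+15+7+4) / 7 = 101/7 = 14.43

14.43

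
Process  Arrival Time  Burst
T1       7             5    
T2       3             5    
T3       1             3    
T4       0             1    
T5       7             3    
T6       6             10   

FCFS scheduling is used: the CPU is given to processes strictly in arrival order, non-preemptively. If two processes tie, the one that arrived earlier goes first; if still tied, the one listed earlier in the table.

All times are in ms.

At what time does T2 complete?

Timeline: | T4 0-1 | T3 1-4 | T2 4-9 | T6 9-19 | T1 19-24 | T5 24-27 |
Completion: T1=24  T2=9  T3=4  T4=1  T5=27  T6=19

9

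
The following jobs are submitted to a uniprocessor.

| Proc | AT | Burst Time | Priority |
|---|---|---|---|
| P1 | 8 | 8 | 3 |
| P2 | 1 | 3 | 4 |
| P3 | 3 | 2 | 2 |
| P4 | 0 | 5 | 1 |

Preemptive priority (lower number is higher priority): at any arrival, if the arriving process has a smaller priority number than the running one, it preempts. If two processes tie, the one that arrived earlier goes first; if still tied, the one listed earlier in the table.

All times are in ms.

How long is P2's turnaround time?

17

Schedule: | P4 0-5 | P3 5-7 | P2 7-8 | P1 8-16 | P2 16-18 |
Completion: P1=16  P2=18  P3=7  P4=5
Turnaround (C−A): P1=8  P2=17  P3=4  P4=5
Turnaround(P2) = completion − arrival = 18 − 1 = 17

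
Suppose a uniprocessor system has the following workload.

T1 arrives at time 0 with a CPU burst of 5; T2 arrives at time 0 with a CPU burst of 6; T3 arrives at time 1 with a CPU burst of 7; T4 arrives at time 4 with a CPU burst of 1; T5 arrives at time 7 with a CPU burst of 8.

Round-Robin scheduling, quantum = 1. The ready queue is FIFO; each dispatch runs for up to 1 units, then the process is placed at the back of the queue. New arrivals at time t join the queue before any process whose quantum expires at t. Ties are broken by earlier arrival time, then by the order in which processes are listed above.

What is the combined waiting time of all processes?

Schedule: | T1 0-1 | T2 1-2 | T3 2-3 | T1 3-4 | T2 4-5 | T3 5-6 | T4 6-7 | T1 7-8 | T2 8-9 | T3 9-10 | T5 10-11 | T1 11-12 | T2 12-13 | T3 13-14 | T5 14-15 | T1 15-16 | T2 16-17 | T3 17-18 | T5 18-19 | T2 19-20 | T3 20-21 | T5 21-22 | T3 22-23 | T5 23-27 |
Completion: T1=16  T2=20  T3=23  T4=7  T5=27
Turnaround (C−A): T1=16  T2=20  T3=22  T4=3  T5=20
Waiting = turnaround − burst: T1=11, T2=14, T3=15, T4=2, T5=12
Total waiting = 11 + 14 + 15 + 2 + 12 = 54

54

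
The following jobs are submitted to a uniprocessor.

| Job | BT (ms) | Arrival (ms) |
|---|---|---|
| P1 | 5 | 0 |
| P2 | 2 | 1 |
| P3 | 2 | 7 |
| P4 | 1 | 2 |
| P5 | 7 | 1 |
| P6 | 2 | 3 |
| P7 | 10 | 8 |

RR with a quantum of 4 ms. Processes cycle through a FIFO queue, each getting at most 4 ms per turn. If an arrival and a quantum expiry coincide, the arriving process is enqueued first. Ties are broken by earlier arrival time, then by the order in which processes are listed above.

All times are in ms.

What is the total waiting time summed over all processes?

61

Gantt: | P1 0-4 | P2 4-6 | P5 6-10 | P4 10-11 | P6 11-13 | P1 13-14 | P3 14-16 | P7 16-20 | P5 20-23 | P7 23-29 |
Completion: P1=14  P2=6  P3=16  P4=11  P5=23  P6=13  P7=29
Waiting = turnaround − burst: P1=9, P2=3, P3=7, P4=8, P5=15, P6=8, P7=11
Total waiting = 9 + 3 + 7 + 8 + 15 + 8 + 11 = 61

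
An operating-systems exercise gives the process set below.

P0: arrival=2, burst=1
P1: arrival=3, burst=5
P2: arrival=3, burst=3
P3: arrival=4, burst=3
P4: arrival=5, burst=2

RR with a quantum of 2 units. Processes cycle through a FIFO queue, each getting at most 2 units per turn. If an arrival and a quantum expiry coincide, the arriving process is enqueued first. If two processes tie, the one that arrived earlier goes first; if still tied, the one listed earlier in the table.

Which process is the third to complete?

P2

Schedule: | idle 0-2 | P0 2-3 | P1 3-5 | P2 5-7 | P3 7-9 | P4 9-11 | P1 11-13 | P2 13-14 | P3 14-15 | P1 15-16 |
Completion: P0=3  P1=16  P2=14  P3=15  P4=11
Turnaround (C−A): P0=1  P1=13  P2=11  P3=11  P4=6
Finish order: P0 → P4 → P2 → P3 → P1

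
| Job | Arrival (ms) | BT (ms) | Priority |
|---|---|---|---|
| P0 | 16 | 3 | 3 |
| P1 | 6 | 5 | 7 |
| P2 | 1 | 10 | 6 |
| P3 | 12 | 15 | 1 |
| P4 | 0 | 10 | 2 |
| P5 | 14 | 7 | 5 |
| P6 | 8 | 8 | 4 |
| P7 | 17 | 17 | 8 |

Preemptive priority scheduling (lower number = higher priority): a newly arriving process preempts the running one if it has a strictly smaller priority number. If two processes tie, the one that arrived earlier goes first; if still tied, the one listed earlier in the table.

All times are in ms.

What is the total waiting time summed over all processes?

Timeline: | P4 0-10 | P6 10-12 | P3 12-27 | P0 27-30 | P6 30-36 | P5 36-43 | P2 43-53 | P1 53-58 | P7 58-75 |
Completion: P0=30  P1=58  P2=53  P3=27  P4=10  P5=43  P6=36  P7=75
Waiting = turnaround − burst: P0=11, P1=47, P2=42, P3=0, P4=0, P5=22, P6=20, P7=41
Total waiting = 11 + 47 + 42 + 0 + 0 + 22 + 20 + 41 = 183

183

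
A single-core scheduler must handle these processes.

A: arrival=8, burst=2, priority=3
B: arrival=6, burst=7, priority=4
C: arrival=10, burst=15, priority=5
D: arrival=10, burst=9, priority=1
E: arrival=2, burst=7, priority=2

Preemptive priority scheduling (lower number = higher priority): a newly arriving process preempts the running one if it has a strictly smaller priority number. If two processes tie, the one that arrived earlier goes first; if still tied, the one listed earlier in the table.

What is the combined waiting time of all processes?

Gantt: | idle 0-2 | E 2-9 | A 9-10 | D 10-19 | A 19-20 | B 20-27 | C 27-42 |
Completion: A=20  B=27  C=42  D=19  E=9
Waiting = turnaround − burst: A=10, B=14, C=17, D=0, E=0
Total waiting = 10 + 14 + 17 + 0 + 0 = 41

41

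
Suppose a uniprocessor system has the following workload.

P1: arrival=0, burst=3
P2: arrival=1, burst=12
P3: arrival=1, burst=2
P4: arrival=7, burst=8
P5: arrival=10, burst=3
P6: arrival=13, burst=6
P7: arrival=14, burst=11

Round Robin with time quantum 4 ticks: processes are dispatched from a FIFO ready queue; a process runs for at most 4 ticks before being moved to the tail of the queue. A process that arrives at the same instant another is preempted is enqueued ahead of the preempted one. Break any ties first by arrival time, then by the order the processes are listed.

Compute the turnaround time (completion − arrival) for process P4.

21

Timeline: | P1 0-3 | P2 3-7 | P3 7-9 | P4 9-13 | P2 13-17 | P5 17-20 | P6 20-24 | P4 24-28 | P7 28-32 | P2 32-36 | P6 36-38 | P7 38-45 |
Completion: P1=3  P2=36  P3=9  P4=28  P5=20  P6=38  P7=45
Turnaround(P4) = completion − arrival = 28 − 7 = 21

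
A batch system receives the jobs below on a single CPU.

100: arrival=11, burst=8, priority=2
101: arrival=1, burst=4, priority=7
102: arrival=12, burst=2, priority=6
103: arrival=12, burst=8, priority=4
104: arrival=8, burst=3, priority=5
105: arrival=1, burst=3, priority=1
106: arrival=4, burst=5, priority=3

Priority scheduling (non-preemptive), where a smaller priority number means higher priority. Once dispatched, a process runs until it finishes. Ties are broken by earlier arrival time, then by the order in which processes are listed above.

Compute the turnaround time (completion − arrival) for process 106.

5

Gantt: | idle 0-1 | 105 1-4 | 106 4-9 | 104 9-12 | 100 12-20 | 103 20-28 | 102 28-30 | 101 30-34 |
Completion: 100=20  101=34  102=30  103=28  104=12  105=4  106=9
Turnaround(106) = completion − arrival = 9 − 4 = 5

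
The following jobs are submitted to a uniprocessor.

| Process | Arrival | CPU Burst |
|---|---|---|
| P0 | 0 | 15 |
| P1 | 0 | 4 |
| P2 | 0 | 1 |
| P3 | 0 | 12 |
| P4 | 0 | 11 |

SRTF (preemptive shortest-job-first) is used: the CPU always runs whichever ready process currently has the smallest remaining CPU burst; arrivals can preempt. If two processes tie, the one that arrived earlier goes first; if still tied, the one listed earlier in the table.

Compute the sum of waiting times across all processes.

50

Schedule: | P2 0-1 | P1 1-5 | P4 5-16 | P3 16-28 | P0 28-43 |
Completion: P0=43  P1=5  P2=1  P3=28  P4=16
Turnaround (C−A): P0=43  P1=5  P2=1  P3=28  P4=16
Waiting = turnaround − burst: P0=28, P1=1, P2=0, P3=16, P4=5
Total waiting = 28 + 1 + 0 + 16 + 5 = 50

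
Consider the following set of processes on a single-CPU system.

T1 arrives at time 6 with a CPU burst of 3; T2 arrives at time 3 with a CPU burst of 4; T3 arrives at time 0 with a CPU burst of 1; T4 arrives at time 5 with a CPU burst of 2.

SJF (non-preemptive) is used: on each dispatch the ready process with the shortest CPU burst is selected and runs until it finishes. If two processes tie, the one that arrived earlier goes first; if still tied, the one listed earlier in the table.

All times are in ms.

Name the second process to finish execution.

Gantt: | T3 0-1 | idle 1-3 | T2 3-7 | T4 7-9 | T1 9-12 |
Completion: T1=12  T2=7  T3=1  T4=9
Turnaround (C−A): T1=6  T2=4  T3=1  T4=4
Finish order: T3 → T2 → T4 → T1

T2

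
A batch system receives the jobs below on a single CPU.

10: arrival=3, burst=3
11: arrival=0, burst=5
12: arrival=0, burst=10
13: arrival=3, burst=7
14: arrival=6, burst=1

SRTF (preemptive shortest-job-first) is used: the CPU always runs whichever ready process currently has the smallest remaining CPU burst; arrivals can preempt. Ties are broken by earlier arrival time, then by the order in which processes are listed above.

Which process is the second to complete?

14

Gantt: | 11 0-5 | 10 5-6 | 14 6-7 | 10 7-9 | 13 9-16 | 12 16-26 |
Completion: 10=9  11=5  12=26  13=16  14=7
Turnaround (C−A): 10=6  11=5  12=26  13=13  14=1
Finish order: 11 → 14 → 10 → 13 → 12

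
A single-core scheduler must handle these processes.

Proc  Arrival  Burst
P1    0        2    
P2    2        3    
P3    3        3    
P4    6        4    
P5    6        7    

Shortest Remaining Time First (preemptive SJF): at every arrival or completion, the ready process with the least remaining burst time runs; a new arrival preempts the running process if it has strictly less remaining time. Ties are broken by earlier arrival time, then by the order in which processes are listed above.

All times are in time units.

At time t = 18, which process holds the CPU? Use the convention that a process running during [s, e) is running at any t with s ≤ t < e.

P5

Gantt: | P1 0-2 | P2 2-5 | P3 5-8 | P4 8-12 | P5 12-19 |
Completion: P1=2  P2=5  P3=8  P4=12  P5=19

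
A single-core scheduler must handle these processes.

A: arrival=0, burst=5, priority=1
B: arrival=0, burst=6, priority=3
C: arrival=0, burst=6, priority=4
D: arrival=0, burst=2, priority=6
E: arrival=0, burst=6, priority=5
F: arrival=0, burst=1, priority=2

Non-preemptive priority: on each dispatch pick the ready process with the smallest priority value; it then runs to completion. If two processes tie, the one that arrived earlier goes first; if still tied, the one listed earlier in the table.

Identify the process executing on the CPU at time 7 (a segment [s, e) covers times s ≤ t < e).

B

Gantt: | A 0-5 | F 5-6 | B 6-12 | C 12-18 | E 18-24 | D 24-26 |
Completion: A=5  B=12  C=18  D=26  E=24  F=6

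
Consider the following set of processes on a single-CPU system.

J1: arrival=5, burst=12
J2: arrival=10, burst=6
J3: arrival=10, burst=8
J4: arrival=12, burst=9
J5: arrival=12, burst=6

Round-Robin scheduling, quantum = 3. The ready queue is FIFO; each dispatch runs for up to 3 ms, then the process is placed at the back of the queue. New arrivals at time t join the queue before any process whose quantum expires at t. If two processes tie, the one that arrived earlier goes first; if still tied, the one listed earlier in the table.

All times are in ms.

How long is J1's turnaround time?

Timeline: | idle 0-5 | J1 5-11 | J2 11-14 | J3 14-17 | J1 17-20 | J4 20-23 | J5 23-26 | J2 26-29 | J3 29-32 | J1 32-35 | J4 35-38 | J5 38-41 | J3 41-43 | J4 43-46 |
Completion: J1=35  J2=29  J3=43  J4=46  J5=41
Turnaround(J1) = completion − arrival = 35 − 5 = 30

30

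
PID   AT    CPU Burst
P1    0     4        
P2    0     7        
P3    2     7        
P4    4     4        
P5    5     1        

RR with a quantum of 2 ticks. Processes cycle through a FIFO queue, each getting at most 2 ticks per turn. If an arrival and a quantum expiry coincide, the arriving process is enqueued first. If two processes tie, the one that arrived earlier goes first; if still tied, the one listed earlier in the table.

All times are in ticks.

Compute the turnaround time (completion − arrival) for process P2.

22

Gantt: | P1 0-2 | P2 2-4 | P3 4-6 | P1 6-8 | P4 8-10 | P2 10-12 | P5 12-13 | P3 13-15 | P4 15-17 | P2 17-19 | P3 19-21 | P2 21-22 | P3 22-23 |
Completion: P1=8  P2=22  P3=23  P4=17  P5=13
Turnaround (C−A): P1=8  P2=22  P3=21  P4=13  P5=8
Turnaround(P2) = completion − arrival = 22 − 0 = 22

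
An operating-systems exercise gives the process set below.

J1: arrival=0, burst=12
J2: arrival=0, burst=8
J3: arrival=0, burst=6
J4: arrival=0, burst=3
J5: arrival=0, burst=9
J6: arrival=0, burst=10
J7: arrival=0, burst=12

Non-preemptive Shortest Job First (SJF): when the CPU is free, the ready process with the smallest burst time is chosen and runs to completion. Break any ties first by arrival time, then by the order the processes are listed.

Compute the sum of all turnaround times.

Timeline: | J4 0-3 | J3 3-9 | J2 9-17 | J5 17-26 | J6 26-36 | J1 36-48 | J7 48-60 |
Completion: J1=48  J2=17  J3=9  J4=3  J5=26  J6=36  J7=60
Turnaround (C−A): J1=48  J2=17  J3=9  J4=3  J5=26  J6=36  J7=60
Turnaround = completion − arrival: J1=48, J2=17, J3=9, J4=3, J5=26, J6=36, J7=60
Total turnaround = 48 + 17 + 9 + 3 + 26 + 36 + 60 = 199

199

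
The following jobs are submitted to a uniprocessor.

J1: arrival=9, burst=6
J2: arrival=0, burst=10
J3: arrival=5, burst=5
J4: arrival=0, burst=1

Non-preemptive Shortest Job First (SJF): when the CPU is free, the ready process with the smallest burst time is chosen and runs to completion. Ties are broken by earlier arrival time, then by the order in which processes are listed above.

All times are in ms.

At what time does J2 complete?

11

Timeline: | J4 0-1 | J2 1-11 | J3 11-16 | J1 16-22 |
Completion: J1=22  J2=11  J3=16  J4=1
Turnaround (C−A): J1=13  J2=11  J3=11  J4=1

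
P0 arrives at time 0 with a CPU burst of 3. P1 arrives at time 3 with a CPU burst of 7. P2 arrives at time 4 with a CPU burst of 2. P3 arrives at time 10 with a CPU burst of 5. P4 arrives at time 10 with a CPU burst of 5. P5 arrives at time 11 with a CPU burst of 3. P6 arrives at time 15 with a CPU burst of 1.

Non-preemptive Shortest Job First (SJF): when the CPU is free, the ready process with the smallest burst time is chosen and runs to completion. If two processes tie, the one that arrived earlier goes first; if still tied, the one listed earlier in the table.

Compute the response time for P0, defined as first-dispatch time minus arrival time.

0

Timeline: | P0 0-3 | P1 3-10 | P2 10-12 | P5 12-15 | P6 15-16 | P3 16-21 | P4 21-26 |
Completion: P0=3  P1=10  P2=12  P3=21  P4=26  P5=15  P6=16
Response(P0) = first start − arrival = 0 − 0 = 0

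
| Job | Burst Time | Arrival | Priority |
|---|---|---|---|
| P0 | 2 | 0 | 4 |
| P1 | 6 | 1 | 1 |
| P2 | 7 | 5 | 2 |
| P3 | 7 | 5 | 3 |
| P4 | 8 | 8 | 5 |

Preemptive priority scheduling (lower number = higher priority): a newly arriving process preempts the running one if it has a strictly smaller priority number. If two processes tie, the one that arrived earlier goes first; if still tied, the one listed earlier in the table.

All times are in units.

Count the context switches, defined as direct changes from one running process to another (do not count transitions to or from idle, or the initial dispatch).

5

Timeline: | P0 0-1 | P1 1-7 | P2 7-14 | P3 14-21 | P0 21-22 | P4 22-30 |
Completion: P0=22  P1=7  P2=14  P3=21  P4=30
Turnaround (C−A): P0=22  P1=6  P2=9  P3=16  P4=22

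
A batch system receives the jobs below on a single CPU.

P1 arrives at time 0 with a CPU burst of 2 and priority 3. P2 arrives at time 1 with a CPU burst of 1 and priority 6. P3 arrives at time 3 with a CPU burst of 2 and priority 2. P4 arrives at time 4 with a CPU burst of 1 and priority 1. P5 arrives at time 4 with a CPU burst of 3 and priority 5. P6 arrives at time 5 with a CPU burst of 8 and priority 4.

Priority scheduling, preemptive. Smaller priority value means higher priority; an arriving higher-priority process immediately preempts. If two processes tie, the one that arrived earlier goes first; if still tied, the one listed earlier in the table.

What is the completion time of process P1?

2

Gantt: | P1 0-2 | P2 2-3 | P3 3-4 | P4 4-5 | P3 5-6 | P6 6-14 | P5 14-17 |
Completion: P1=2  P2=3  P3=6  P4=5  P5=17  P6=14
Turnaround (C−A): P1=2  P2=2  P3=3  P4=1  P5=13  P6=9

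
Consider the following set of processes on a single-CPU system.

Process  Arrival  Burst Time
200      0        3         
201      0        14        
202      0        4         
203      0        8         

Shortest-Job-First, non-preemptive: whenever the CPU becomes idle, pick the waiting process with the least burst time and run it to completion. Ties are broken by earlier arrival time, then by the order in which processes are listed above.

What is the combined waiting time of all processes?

Schedule: | 200 0-3 | 202 3-7 | 203 7-15 | 201 15-29 |
Completion: 200=3  201=29  202=7  203=15
Turnaround (C−A): 200=3  201=29  202=7  203=15
Waiting = turnaround − burst: 200=0, 201=15, 202=3, 203=7
Total waiting = 0 + 15 + 3 + 7 = 25

25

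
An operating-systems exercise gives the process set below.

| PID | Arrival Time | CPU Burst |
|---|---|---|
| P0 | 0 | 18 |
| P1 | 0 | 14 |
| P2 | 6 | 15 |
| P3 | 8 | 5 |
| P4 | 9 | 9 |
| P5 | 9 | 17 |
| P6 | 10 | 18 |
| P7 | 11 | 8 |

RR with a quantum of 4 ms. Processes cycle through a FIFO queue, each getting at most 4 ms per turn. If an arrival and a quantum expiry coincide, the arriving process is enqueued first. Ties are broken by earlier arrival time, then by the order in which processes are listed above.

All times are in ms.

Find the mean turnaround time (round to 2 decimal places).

Timeline: | P0 0-4 | P1 4-8 | P0 8-12 | P2 12-16 | P3 16-20 | P1 20-24 | P4 24-28 | P5 28-32 | P6 32-36 | P7 36-40 | P0 40-44 | P2 44-48 | P3 48-49 | P1 49-53 | P4 53-57 | P5 57-61 | P6 61-65 | P7 65-69 | P0 69-73 | P2 73-77 | P1 77-79 | P4 79-80 | P5 80-84 | P6 84-88 | P0 88-90 | P2 90-93 | P5 93-97 | P6 97-101 | P5 101-102 | P6 102-104 |
Completion: P0=90  P1=79  P2=93  P3=49  P4=80  P5=102  P6=104  P7=69
Turnaround (C−A): P0=90  P1=79  P2=87  P3=41  P4=71  P5=93  P6=94  P7=58
Turnaround times: P0=90, P1=79, P2=87, P3=41, P4=71, P5=93, P6=94, P7=58
Average turnaround = (90+79+87+41+71+93+94+58) / 8 = 613/8 = 76.63

76.63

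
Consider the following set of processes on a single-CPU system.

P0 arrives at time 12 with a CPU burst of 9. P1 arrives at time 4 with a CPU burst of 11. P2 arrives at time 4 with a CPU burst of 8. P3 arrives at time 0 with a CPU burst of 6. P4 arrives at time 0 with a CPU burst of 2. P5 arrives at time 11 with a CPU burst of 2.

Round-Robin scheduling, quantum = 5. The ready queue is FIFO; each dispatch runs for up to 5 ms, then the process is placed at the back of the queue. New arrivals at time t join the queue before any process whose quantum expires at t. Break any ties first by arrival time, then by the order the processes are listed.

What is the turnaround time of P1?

Timeline: | P3 0-5 | P4 5-7 | P1 7-12 | P2 12-17 | P3 17-18 | P5 18-20 | P0 20-25 | P1 25-30 | P2 30-33 | P0 33-37 | P1 37-38 |
Completion: P0=37  P1=38  P2=33  P3=18  P4=7  P5=20
Turnaround(P1) = completion − arrival = 38 − 4 = 34

34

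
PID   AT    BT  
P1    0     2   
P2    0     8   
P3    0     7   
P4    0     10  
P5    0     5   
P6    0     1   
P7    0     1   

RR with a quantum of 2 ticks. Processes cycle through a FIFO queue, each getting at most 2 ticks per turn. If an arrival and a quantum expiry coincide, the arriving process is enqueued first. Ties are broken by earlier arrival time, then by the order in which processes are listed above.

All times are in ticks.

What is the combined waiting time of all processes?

111

Timeline: | P1 0-2 | P2 2-4 | P3 4-6 | P4 6-8 | P5 8-10 | P6 10-11 | P7 11-12 | P2 12-14 | P3 14-16 | P4 16-18 | P5 18-20 | P2 20-22 | P3 22-24 | P4 24-26 | P5 26-27 | P2 27-29 | P3 29-30 | P4 30-34 |
Completion: P1=2  P2=29  P3=30  P4=34  P5=27  P6=11  P7=12
Turnaround (C−A): P1=2  P2=29  P3=30  P4=34  P5=27  P6=11  P7=12
Waiting = turnaround − burst: P1=0, P2=21, P3=23, P4=24, P5=22, P6=10, P7=11
Total waiting = 0 + 21 + 23 + 24 + 22 + 10 + 11 = 111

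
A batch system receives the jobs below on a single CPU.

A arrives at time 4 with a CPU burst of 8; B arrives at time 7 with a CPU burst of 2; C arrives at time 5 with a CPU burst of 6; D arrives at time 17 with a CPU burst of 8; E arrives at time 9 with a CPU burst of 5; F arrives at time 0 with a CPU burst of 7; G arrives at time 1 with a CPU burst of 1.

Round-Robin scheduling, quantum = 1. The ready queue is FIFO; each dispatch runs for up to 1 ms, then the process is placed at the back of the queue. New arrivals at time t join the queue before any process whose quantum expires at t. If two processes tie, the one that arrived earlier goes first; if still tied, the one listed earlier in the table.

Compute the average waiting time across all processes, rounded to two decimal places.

Timeline: | F 0-1 | G 1-2 | F 2-4 | A 4-5 | F 5-6 | C 6-7 | A 7-8 | F 8-9 | B 9-10 | C 10-11 | A 11-12 | E 12-13 | F 13-14 | B 14-15 | C 15-16 | A 16-17 | E 17-18 | F 18-19 | C 19-20 | D 20-21 | A 21-22 | E 22-23 | C 23-24 | D 24-25 | A 25-26 | E 26-27 | C 27-28 | D 28-29 | A 29-30 | E 30-31 | D 31-32 | A 32-33 | D 33-37 |
Completion: A=33  B=15  C=28  D=37  E=31  F=19  G=2
Waiting times: A=21, B=6, C=17, D=12, E=17, F=12, G=0
Average waiting = (21+6+17+12+17+12+0) / 7 = 85/7 = 12.14

12.14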